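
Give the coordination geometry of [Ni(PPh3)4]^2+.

Ligand charges: triphenylphosphine is neutral. With an overall charge of +2 the nickel centre must be in the +2 oxidation state.
Group 10 minus oxidation state 2 gives a d⁸ configuration.
With 4 monodentate ligands the coordination number is 4.
Triphenylphosphine is a strong-field ligand (high in the spectrochemical series).
A 3d d⁸ ion with strong-field ligands gains enough CFSE to favour square planar over tetrahedral.

square planar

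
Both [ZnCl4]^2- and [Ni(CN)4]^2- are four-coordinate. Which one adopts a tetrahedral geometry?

[ZnCl4]^2-

For [ZnCl4]^2-: Ligand charges: each chloride is −1. With an overall charge of −2 the zinc centre must be in the +2 oxidation state. Group 12 minus oxidation state 2 gives a d¹⁰ configuration. A d¹⁰ ion has no crystal-field stabilisation preference between square planar and tetrahedral, so four ligands adopt the sterically favoured tetrahedral geometry. → tetrahedral.
For [Ni(CN)4]^2-: Ligand charges: each cyanide is −1. With an overall charge of −2 the nickel centre must be in the +2 oxidation state. Nickel is a group-10 element; Ni(II) is therefore d⁸. Cyanide is a strong-field ligand (high in the spectrochemical series). A 3d d⁸ ion with strong-field ligands gains enough CFSE to favour square planar over tetrahedral. → square planar.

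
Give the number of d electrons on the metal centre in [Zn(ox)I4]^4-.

d10

Each oxalate is −2; each iodide is −1; balancing the −4 overall charge requires Zn(II).
Zn sits in group 12, so the d-electron count is 12 − 2 = 10.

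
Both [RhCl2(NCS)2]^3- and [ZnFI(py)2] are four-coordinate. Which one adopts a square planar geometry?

For [RhCl2(NCS)2]^3-: Ligand charges: each chloride is −1; each isothiocyanate is −1. With an overall charge of −3 the rhodium centre must be in the +1 oxidation state. Group 9 minus oxidation state 1 gives a d⁸ configuration. A 4d d⁸ ion has a large crystal-field splitting; square planar leaves the high-energy d_{x²−y²} orbital empty and maximises CFSE. → square planar.
For [ZnFI(py)2]: Summing ligand charges against the 0 overall charge gives an oxidation state of +2 for zinc. Group 12 minus oxidation state 2 gives a d¹⁰ configuration. A d¹⁰ ion has no crystal-field stabilisation preference between square planar and tetrahedral, so four ligands adopt the sterically favoured tetrahedral geometry. → tetrahedral.

[RhCl2(NCS)2]^3-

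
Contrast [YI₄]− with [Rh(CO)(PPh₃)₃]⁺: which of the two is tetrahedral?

[YI₄]−

For [YI₄]−: Ligand charges: each iodide is −1. With an overall charge of −1 the yttrium centre must be in the +3 oxidation state. Y sits in group 3, so the d-electron count is 3 − 3 = 0. A d⁰ ion has no crystal-field stabilisation preference between square planar and tetrahedral, so four ligands adopt the sterically favoured tetrahedral geometry. → tetrahedral.
For [Rh(CO)(PPh₃)₃]⁺: Carbonyl is neutral; triphenylphosphine is neutral; balancing the +1 overall charge requires Rh(I). Rhodium is a group-9 element; Rh(I) is therefore d⁸. A 4d d⁸ ion has a large crystal-field splitting; square planar leaves the high-energy d_{x²−y²} orbital empty and maximises CFSE. → square planar.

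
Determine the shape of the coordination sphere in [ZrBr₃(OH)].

tetrahedral

Each bromide is −1; each hydroxide is −1; balancing the 0 overall charge requires Zr(IV).
Zirconium is a group-4 element; Zr(IV) is therefore d⁰.
Coordination number: 4.
A d⁰ ion has no crystal-field stabilisation preference between square planar and tetrahedral, so four ligands adopt the sterically favoured tetrahedral geometry.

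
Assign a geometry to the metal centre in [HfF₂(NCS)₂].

Summing ligand charges against the 0 overall charge gives an oxidation state of +4 for hafnium.
Hafnium is a group-4 element; Hf(IV) is therefore d⁰.
With 4 monodentate ligands the coordination number is 4.
A d⁰ ion has no crystal-field stabilisation preference between square planar and tetrahedral, so four ligands adopt the sterically favoured tetrahedral geometry.

tetrahedral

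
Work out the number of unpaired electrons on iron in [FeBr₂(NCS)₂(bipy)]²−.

4

Summing ligand charges against the −2 overall charge gives an oxidation state of +2 for iron.
Iron is a group-8 element; Fe(II) is therefore d⁶.
Counting donor atoms: 2×bromide (monodentate) → 2 donors; 2×isothiocyanate (monodentate) → 2 donors; 1×2,2′-bipyridine (bidentate) → 2 donors. Coordination number = 6.
The spin state decides the count: Bromide and isothiocyanate are weak-field ligands for a first-row metal, so the complex is high-spin.
An octahedral high-spin d⁶ ion is t₂g⁴e_g², giving 4 unpaired electrons.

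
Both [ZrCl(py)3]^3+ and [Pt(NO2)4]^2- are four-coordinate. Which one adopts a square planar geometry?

[Pt(NO2)4]^2-

For [ZrCl(py)3]^3+: Ligand charges: each chloride is −1; pyridine is neutral. With an overall charge of +3 the zirconium centre must be in the +4 oxidation state. Group 4 minus oxidation state 4 gives a d⁰ configuration. A d⁰ ion has no crystal-field stabilisation preference between square planar and tetrahedral, so four ligands adopt the sterically favoured tetrahedral geometry. → tetrahedral.
For [Pt(NO2)4]^2-: Ligand charges: each nitro (N-bound nitrite) is −1. With an overall charge of −2 the platinum centre must be in the +2 oxidation state. Platinum is a group-10 element; Pt(II) is therefore d⁸. A 5d d⁸ ion has a large crystal-field splitting; square planar leaves the high-energy d_{x²−y²} orbital empty and maximises CFSE. → square planar.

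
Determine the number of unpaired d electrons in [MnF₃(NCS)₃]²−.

3

Summing ligand charges against the −2 overall charge gives an oxidation state of +4 for manganese.
Group 7 minus oxidation state 4 gives a d³ configuration.
In an octahedral field the d³ configuration is t₂g³e_g⁰ (only one arrangement possible), giving 3 unpaired electrons.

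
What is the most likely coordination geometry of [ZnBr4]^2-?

tetrahedral

Each bromide is −1; balancing the −2 overall charge requires Zn(II).
Zinc is a group-12 element; Zn(II) is therefore d¹⁰.
With 4 monodentate ligands the coordination number is 4.
A d¹⁰ ion has no crystal-field stabilisation preference between square planar and tetrahedral, so four ligands adopt the sterically favoured tetrahedral geometry.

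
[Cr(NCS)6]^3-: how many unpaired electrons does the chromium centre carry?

3

Each isothiocyanate is −1; balancing the −3 overall charge requires Cr(III).
Cr sits in group 6, so the d-electron count is 6 − 3 = 3.
In an octahedral field the d³ configuration is t₂g³e_g⁰ (only one arrangement possible), giving 3 unpaired electrons.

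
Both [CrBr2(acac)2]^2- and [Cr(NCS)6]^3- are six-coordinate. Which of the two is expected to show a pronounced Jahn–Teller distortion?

[CrBr2(acac)2]^2-: Ligand charges: each bromide is −1; each acetylacetonate is −1. With an overall charge of −2 the chromium centre must be in the +2 oxidation state. Chromium is a group-6 element; Cr(II) is therefore d⁴. Acetylacetonate and bromide are weak-field ligands for a first-row metal, so the complex is high-spin. The t₂g³e_g¹ (high-spin) configuration has an unevenly filled e_g set; the Jahn–Teller theorem predicts a tetragonal distortion (typically axial elongation) to lift the degeneracy.
[Cr(NCS)6]^3-: Summing ligand charges against the −3 overall charge gives an oxidation state of +3 for chromium. Cr sits in group 6, so the d-electron count is 6 − 3 = 3. The d³ configuration leaves the e_g set evenly filled (or empty) — no strong Jahn–Teller driving force.

[CrBr2(acac)2]^2-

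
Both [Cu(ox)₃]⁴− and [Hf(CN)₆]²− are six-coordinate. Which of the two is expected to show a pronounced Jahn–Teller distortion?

[Cu(ox)₃]⁴−

[Cu(ox)₃]⁴−: Ligand charges: each oxalate is −2. With an overall charge of −4 the copper centre must be in the +2 oxidation state. Group 11 minus oxidation state 2 gives a d⁹ configuration. The t₂g⁶e_g³ configuration has an unevenly filled e_g set; the Jahn–Teller theorem predicts a tetragonal distortion (typically axial elongation) to lift the degeneracy.
[Hf(CN)₆]²−: Ligand charges: each cyanide is −1. With an overall charge of −2 the hafnium centre must be in the +4 oxidation state. Group 4 minus oxidation state 4 gives a d⁰ configuration. The d⁰ configuration leaves the e_g set evenly filled (or empty) — no strong Jahn–Teller driving force.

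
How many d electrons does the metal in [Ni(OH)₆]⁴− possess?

Summing ligand charges against the −4 overall charge gives an oxidation state of +2 for nickel.
Nickel is a group-10 element; Ni(II) is therefore d⁸.

d⁸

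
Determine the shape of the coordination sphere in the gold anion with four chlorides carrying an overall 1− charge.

Summing ligand charges against the −1 overall charge gives an oxidation state of +3 for gold.
Gold is a group-11 element; Au(III) is therefore d⁸.
Coordination number: 4.
A 5d d⁸ ion has a large crystal-field splitting; square planar leaves the high-energy d_{x²−y²} orbital empty and maximises CFSE.

square planar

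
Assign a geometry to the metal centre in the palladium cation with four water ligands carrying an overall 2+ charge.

square planar

Water is neutral; balancing the +2 overall charge requires Pd(II).
Group 10 minus oxidation state 2 gives a d⁸ configuration.
With 4 monodentate ligands the coordination number is 4.
A 4d d⁸ ion has a large crystal-field splitting; square planar leaves the high-energy d_{x²−y²} orbital empty and maximises CFSE.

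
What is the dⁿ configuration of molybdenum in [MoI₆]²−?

Each iodide is −1; balancing the −2 overall charge requires Mo(IV).
Group 6 minus oxidation state 4 gives a d² configuration.

d²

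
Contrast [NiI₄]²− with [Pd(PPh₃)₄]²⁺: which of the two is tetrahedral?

For [NiI₄]²−: Ligand charges: each iodide is −1. With an overall charge of −2 the nickel centre must be in the +2 oxidation state. Nickel is a group-10 element; Ni(II) is therefore d⁸. Iodide is a weak-field ligand. With weak-field ligands the CFSE gain from square planar is small, so a 3d d⁸ ion takes the sterically preferred tetrahedral geometry. → tetrahedral.
For [Pd(PPh₃)₄]²⁺: Summing ligand charges against the +2 overall charge gives an oxidation state of +2 for palladium. Group 10 minus oxidation state 2 gives a d⁸ configuration. A 4d d⁸ ion has a large crystal-field splitting; square planar leaves the high-energy d_{x²−y²} orbital empty and maximises CFSE. → square planar.

[NiI₄]²−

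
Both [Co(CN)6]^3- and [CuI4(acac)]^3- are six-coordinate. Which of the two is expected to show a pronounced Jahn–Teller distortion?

[CuI4(acac)]^3-

[Co(CN)6]^3-: Summing ligand charges against the −3 overall charge gives an oxidation state of +3 for cobalt. Co sits in group 9, so the d-electron count is 9 − 3 = 6. Co(III) has an exceptionally large octahedral splitting and is low-spin with essentially every ligand except fluoride. The d⁶ configuration leaves the e_g set evenly filled (or empty) — no strong Jahn–Teller driving force.
[CuI4(acac)]^3-: Ligand charges: each iodide is −1; each acetylacetonate is −1. With an overall charge of −3 the copper centre must be in the +2 oxidation state. Copper is a group-11 element; Cu(II) is therefore d⁹. The t₂g⁶e_g³ configuration has an unevenly filled e_g set; the Jahn–Teller theorem predicts a tetragonal distortion (typically axial elongation) to lift the degeneracy.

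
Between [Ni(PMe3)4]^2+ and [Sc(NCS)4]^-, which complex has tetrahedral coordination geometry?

For [Ni(PMe3)4]^2+: Trimethylphosphine is neutral; balancing the +2 overall charge requires Ni(II). Nickel is a group-10 element; Ni(II) is therefore d⁸. Trimethylphosphine is a strong-field ligand (high in the spectrochemical series). A 3d d⁸ ion with strong-field ligands gains enough CFSE to favour square planar over tetrahedral. → square planar.
For [Sc(NCS)4]^-: Each isothiocyanate is −1; balancing the −1 overall charge requires Sc(III). Scandium is a group-3 element; Sc(III) is therefore d⁰. A d⁰ ion has no crystal-field stabilisation preference between square planar and tetrahedral, so four ligands adopt the sterically favoured tetrahedral geometry. → tetrahedral.

[Sc(NCS)4]^-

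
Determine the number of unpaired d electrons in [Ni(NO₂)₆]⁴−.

Ligand charges: each nitro (N-bound nitrite) is −1. With an overall charge of −4 the nickel centre must be in the +2 oxidation state.
Nickel is a group-10 element; Ni(II) is therefore d⁸.
In an octahedral field the d⁸ configuration is t₂g⁶e_g² (only one arrangement possible), giving 2 unpaired electrons.

2 unpaired electrons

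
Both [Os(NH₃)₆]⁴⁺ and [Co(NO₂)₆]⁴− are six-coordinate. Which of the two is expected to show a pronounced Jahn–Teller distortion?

[Co(NO₂)₆]⁴−

[Os(NH₃)₆]⁴⁺: Ligand charges: ammonia is neutral. With an overall charge of +4 the osmium centre must be in the +4 oxidation state. Osmium is a group-8 element; Os(IV) is therefore d⁴. A 5d ion has a large Δₒ and is invariably low-spin. The d⁴ configuration leaves the e_g set evenly filled (or empty) — no strong Jahn–Teller driving force.
[Co(NO₂)₆]⁴−: Summing ligand charges against the −4 overall charge gives an oxidation state of +2 for cobalt. Group 9 minus oxidation state 2 gives a d⁷ configuration. Nitro (N-bound nitrite) is a strong-field ligand (high in the spectrochemical series) for a first-row metal, so the complex is low-spin. The t₂g⁶e_g¹ (low-spin) configuration has an unevenly filled e_g set; the Jahn–Teller theorem predicts a tetragonal distortion (typically axial elongation) to lift the degeneracy.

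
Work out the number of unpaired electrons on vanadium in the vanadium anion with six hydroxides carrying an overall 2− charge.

1

Each hydroxide is −1; balancing the −2 overall charge requires V(IV).
V sits in group 5, so the d-electron count is 5 − 4 = 1.
In an octahedral field the d¹ configuration is t₂g¹e_g⁰ (only one arrangement possible), giving 1 unpaired electron.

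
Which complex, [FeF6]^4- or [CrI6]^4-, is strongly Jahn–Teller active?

[FeF6]^4-: Each fluoride is −1; balancing the −4 overall charge requires Fe(II). Iron is a group-8 element; Fe(II) is therefore d⁶. Fluoride is a weak-field ligand for a first-row metal, so the complex is high-spin. The d⁶ configuration leaves the e_g set evenly filled (or empty) — no strong Jahn–Teller driving force.
[CrI6]^4-: Each iodide is −1; balancing the −4 overall charge requires Cr(II). Group 6 minus oxidation state 2 gives a d⁴ configuration. Iodide is a weak-field ligand for a first-row metal, so the complex is high-spin. The t₂g³e_g¹ (high-spin) configuration has an unevenly filled e_g set; the Jahn–Teller theorem predicts a tetragonal distortion (typically axial elongation) to lift the degeneracy.

[CrI6]^4-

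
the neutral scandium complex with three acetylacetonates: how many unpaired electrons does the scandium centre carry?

Ligand charges: each acetylacetonate is −1. With an overall charge of 0 the scandium centre must be in the +3 oxidation state.
Scandium is a group-3 element; Sc(III) is therefore d⁰.
Counting donor atoms: 3×acetylacetonate (bidentate) → 6 donors. Coordination number = 6.
In an octahedral field the d⁰ configuration is t₂g⁰e_g⁰, giving 0 unpaired electrons.

0 unpaired electrons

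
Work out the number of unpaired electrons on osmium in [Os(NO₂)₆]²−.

2 unpaired electrons

Summing ligand charges against the −2 overall charge gives an oxidation state of +4 for osmium.
Os sits in group 8, so the d-electron count is 8 − 4 = 4.
The spin state decides the count: a 5d ion has a large Δₒ and is invariably low-spin.
An octahedral low-spin d⁴ ion is t₂g⁴e_g⁰, giving 2 unpaired electrons.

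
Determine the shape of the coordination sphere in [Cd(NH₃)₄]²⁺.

Summing ligand charges against the +2 overall charge gives an oxidation state of +2 for cadmium.
Cd sits in group 12, so the d-electron count is 12 − 2 = 10.
Coordination number: 4.
A d¹⁰ ion has no crystal-field stabilisation preference between square planar and tetrahedral, so four ligands adopt the sterically favoured tetrahedral geometry.

tetrahedral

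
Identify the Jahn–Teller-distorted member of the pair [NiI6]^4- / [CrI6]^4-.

[NiI6]^4-: Summing ligand charges against the −4 overall charge gives an oxidation state of +2 for nickel. Nickel is a group-10 element; Ni(II) is therefore d⁸. The d⁸ configuration leaves the e_g set evenly filled (or empty) — no strong Jahn–Teller driving force.
[CrI6]^4-: Each iodide is −1; balancing the −4 overall charge requires Cr(II). Chromium is a group-6 element; Cr(II) is therefore d⁴. Iodide is a weak-field ligand for a first-row metal, so the complex is high-spin. The t₂g³e_g¹ (high-spin) configuration has an unevenly filled e_g set; the Jahn–Teller theorem predicts a tetragonal distortion (typically axial elongation) to lift the degeneracy.

[CrI6]^4-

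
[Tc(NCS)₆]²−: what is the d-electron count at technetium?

Each isothiocyanate is −1; balancing the −2 overall charge requires Tc(IV).
Technetium is a group-7 element; Tc(IV) is therefore d³.

d³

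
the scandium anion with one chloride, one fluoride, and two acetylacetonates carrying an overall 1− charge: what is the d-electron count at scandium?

d⁰

Ligand charges: each chloride is −1; each fluoride is −1; each acetylacetonate is −1. With an overall charge of −1 the scandium centre must be in the +3 oxidation state.
Scandium is a group-3 element; Sc(III) is therefore d⁰.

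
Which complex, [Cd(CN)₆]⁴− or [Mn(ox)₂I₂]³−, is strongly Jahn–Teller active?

[Mn(ox)₂I₂]³−

[Cd(CN)₆]⁴−: Ligand charges: each cyanide is −1. With an overall charge of −4 the cadmium centre must be in the +2 oxidation state. Cadmium is a group-12 element; Cd(II) is therefore d¹⁰. The d¹⁰ configuration leaves the e_g set evenly filled (or empty) — no strong Jahn–Teller driving force.
[Mn(ox)₂I₂]³−: Ligand charges: each oxalate is −2; each iodide is −1. With an overall charge of −3 the manganese centre must be in the +3 oxidation state. Group 7 minus oxidation state 3 gives a d⁴ configuration. Iodide and oxalate are weak-field ligands for a first-row metal, so the complex is high-spin. The t₂g³e_g¹ (high-spin) configuration has an unevenly filled e_g set; the Jahn–Teller theorem predicts a tetragonal distortion (typically axial elongation) to lift the degeneracy.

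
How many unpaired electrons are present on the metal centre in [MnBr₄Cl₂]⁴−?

Summing ligand charges against the −4 overall charge gives an oxidation state of +2 for manganese.
Mn sits in group 7, so the d-electron count is 7 − 2 = 5.
The spin state decides the count: Bromide and chloride are weak-field ligands for a first-row metal, so the complex is high-spin.
An octahedral high-spin d⁵ ion is t₂g³e_g², giving 5 unpaired electrons.

5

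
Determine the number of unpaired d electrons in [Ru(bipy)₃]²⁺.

2,2′-bipyridine is neutral; balancing the +2 overall charge requires Ru(II).
Ruthenium is a group-8 element; Ru(II) is therefore d⁶.
Counting donor atoms: 3×2,2′-bipyridine (bidentate) → 6 donors. Coordination number = 6.
The spin state decides the count: a 4d ion has a large Δₒ and is invariably low-spin.
An octahedral low-spin d⁶ ion is t₂g⁶e_g⁰, giving 0 unpaired electrons.

0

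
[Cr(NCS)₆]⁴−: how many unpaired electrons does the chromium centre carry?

Each isothiocyanate is −1; balancing the −4 overall charge requires Cr(II).
Cr sits in group 6, so the d-electron count is 6 − 2 = 4.
The spin state decides the count: Isothiocyanate is a weak-field ligand for a first-row metal, so the complex is high-spin.
An octahedral high-spin d⁴ ion is t₂g³e_g¹, giving 4 unpaired electrons.

4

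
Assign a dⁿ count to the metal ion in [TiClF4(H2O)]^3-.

d²

Ligand charges: each chloride is −1; each fluoride is −1; water is neutral. With an overall charge of −3 the titanium centre must be in the +2 oxidation state.
Titanium is a group-4 element; Ti(II) is therefore d².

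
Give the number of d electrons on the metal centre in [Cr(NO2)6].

d0

Summing ligand charges against the 0 overall charge gives an oxidation state of +6 for chromium.
Group 6 minus oxidation state 6 gives a d⁰ configuration.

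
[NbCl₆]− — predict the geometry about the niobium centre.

Summing ligand charges against the −1 overall charge gives an oxidation state of +5 for niobium.
Group 5 minus oxidation state 5 gives a d⁰ configuration.
With 6 monodentate ligands the coordination number is 6.
Six donors around a single metal centre give an octahedral coordination sphere.

octahedral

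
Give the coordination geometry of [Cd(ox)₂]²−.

tetrahedral

Ligand charges: each oxalate is −2. With an overall charge of −2 the cadmium centre must be in the +2 oxidation state.
Group 12 minus oxidation state 2 gives a d¹⁰ configuration.
Counting donor atoms: 2×oxalate (bidentate) → 4 donors. Coordination number = 4.
A d¹⁰ ion has no crystal-field stabilisation preference between square planar and tetrahedral, so four ligands adopt the sterically favoured tetrahedral geometry.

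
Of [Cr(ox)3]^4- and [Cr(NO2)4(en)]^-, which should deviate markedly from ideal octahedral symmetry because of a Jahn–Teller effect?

[Cr(ox)3]^4-: Each oxalate is −2; balancing the −4 overall charge requires Cr(II). Cr sits in group 6, so the d-electron count is 6 − 2 = 4. Oxalate is a weak-field ligand for a first-row metal, so the complex is high-spin. The t₂g³e_g¹ (high-spin) configuration has an unevenly filled e_g set; the Jahn–Teller theorem predicts a tetragonal distortion (typically axial elongation) to lift the degeneracy.
[Cr(NO2)4(en)]^-: Summing ligand charges against the −1 overall charge gives an oxidation state of +3 for chromium. Group 6 minus oxidation state 3 gives a d³ configuration. The d³ configuration leaves the e_g set evenly filled (or empty) — no strong Jahn–Teller driving force.

[Cr(ox)3]^4-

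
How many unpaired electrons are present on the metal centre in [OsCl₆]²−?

2

Each chloride is −1; balancing the −2 overall charge requires Os(IV).
Osmium is a group-8 element; Os(IV) is therefore d⁴.
The spin state decides the count: a 5d ion has a large Δₒ and is invariably low-spin.
An octahedral low-spin d⁴ ion is t₂g⁴e_g⁰, giving 2 unpaired electrons.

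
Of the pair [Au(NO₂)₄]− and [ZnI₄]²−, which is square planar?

[Au(NO₂)₄]−

For [Au(NO₂)₄]−: Summing ligand charges against the −1 overall charge gives an oxidation state of +3 for gold. Group 11 minus oxidation state 3 gives a d⁸ configuration. A 5d d⁸ ion has a large crystal-field splitting; square planar leaves the high-energy d_{x²−y²} orbital empty and maximises CFSE. → square planar.
For [ZnI₄]²−: Ligand charges: each iodide is −1. With an overall charge of −2 the zinc centre must be in the +2 oxidation state. Zinc is a group-12 element; Zn(II) is therefore d¹⁰. A d¹⁰ ion has no crystal-field stabilisation preference between square planar and tetrahedral, so four ligands adopt the sterically favoured tetrahedral geometry. → tetrahedral.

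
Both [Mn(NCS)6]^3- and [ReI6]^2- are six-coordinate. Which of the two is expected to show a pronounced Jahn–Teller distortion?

[Mn(NCS)6]^3-: Each isothiocyanate is −1; balancing the −3 overall charge requires Mn(III). Mn sits in group 7, so the d-electron count is 7 − 3 = 4. Isothiocyanate is a weak-field ligand for a first-row metal, so the complex is high-spin. The t₂g³e_g¹ (high-spin) configuration has an unevenly filled e_g set; the Jahn–Teller theorem predicts a tetragonal distortion (typically axial elongation) to lift the degeneracy.
[ReI6]^2-: Summing ligand charges against the −2 overall charge gives an oxidation state of +4 for rhenium. Rhenium is a group-7 element; Re(IV) is therefore d³. The d³ configuration leaves the e_g set evenly filled (or empty) — no strong Jahn–Teller driving force.

[Mn(NCS)6]^3-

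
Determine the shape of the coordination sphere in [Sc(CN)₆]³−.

Ligand charges: each cyanide is −1. With an overall charge of −3 the scandium centre must be in the +3 oxidation state.
Sc sits in group 3, so the d-electron count is 3 − 3 = 0.
Coordination number: 6.
Six donors around a single metal centre give an octahedral coordination sphere.

octahedral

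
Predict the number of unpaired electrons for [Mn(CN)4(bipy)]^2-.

1 unpaired electron

Ligand charges: each cyanide is −1; 2,2′-bipyridine is neutral. With an overall charge of −2 the manganese centre must be in the +2 oxidation state.
Manganese is a group-7 element; Mn(II) is therefore d⁵.
Counting donor atoms: 4×cyanide (monodentate) → 4 donors; 1×2,2′-bipyridine (bidentate) → 2 donors. Coordination number = 6.
The spin state decides the count: Cyanide is a strong-field ligand (high in the spectrochemical series) for a first-row metal, so the complex is low-spin.
An octahedral low-spin d⁵ ion is t₂g⁵e_g⁰, giving 1 unpaired electron.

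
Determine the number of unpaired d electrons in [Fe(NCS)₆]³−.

Each isothiocyanate is −1; balancing the −3 overall charge requires Fe(III).
Fe sits in group 8, so the d-electron count is 8 − 3 = 5.
The spin state decides the count: Isothiocyanate is a weak-field ligand for a first-row metal, so the complex is high-spin.
An octahedral high-spin d⁵ ion is t₂g³e_g², giving 5 unpaired electrons.

5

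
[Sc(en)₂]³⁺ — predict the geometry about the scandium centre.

Summing ligand charges against the +3 overall charge gives an oxidation state of +3 for scandium.
Scandium is a group-3 element; Sc(III) is therefore d⁰.
Counting donor atoms: 2×ethylenediamine (bidentate) → 4 donors. Coordination number = 4.
A d⁰ ion has no crystal-field stabilisation preference between square planar and tetrahedral, so four ligands adopt the sterically favoured tetrahedral geometry.

tetrahedral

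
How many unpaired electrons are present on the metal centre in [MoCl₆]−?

Ligand charges: each chloride is −1. With an overall charge of −1 the molybdenum centre must be in the +5 oxidation state.
Mo sits in group 6, so the d-electron count is 6 − 5 = 1.
In an octahedral field the d¹ configuration is t₂g¹e_g⁰ (only one arrangement possible), giving 1 unpaired electron.

1 unpaired electron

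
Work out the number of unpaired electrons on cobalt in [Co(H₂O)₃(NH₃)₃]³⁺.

0 unpaired electrons

Water is neutral; ammonia is neutral; balancing the +3 overall charge requires Co(III).
Cobalt is a group-9 element; Co(III) is therefore d⁶.
The spin state decides the count: Co(III) has an exceptionally large octahedral splitting and is low-spin with essentially every ligand except fluoride.
An octahedral low-spin d⁶ ion is t₂g⁶e_g⁰, giving 0 unpaired electrons.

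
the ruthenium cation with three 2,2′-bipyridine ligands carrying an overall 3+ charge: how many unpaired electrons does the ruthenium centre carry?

1 unpaired electron

Ligand charges: 2,2′-bipyridine is neutral. With an overall charge of +3 the ruthenium centre must be in the +3 oxidation state.
Group 8 minus oxidation state 3 gives a d⁵ configuration.
Counting donor atoms: 3×2,2′-bipyridine (bidentate) → 6 donors. Coordination number = 6.
The spin state decides the count: a 4d ion has a large Δₒ and is invariably low-spin.
An octahedral low-spin d⁵ ion is t₂g⁵e_g⁰, giving 1 unpaired electron.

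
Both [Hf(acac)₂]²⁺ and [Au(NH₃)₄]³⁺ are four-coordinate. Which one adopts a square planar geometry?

For [Hf(acac)₂]²⁺: Ligand charges: each acetylacetonate is −1. With an overall charge of +2 the hafnium centre must be in the +4 oxidation state. Hf sits in group 4, so the d-electron count is 4 − 4 = 0. A d⁰ ion has no crystal-field stabilisation preference between square planar and tetrahedral, so four ligands adopt the sterically favoured tetrahedral geometry. → tetrahedral.
For [Au(NH₃)₄]³⁺: Ammonia is neutral; balancing the +3 overall charge requires Au(III). Gold is a group-11 element; Au(III) is therefore d⁸. A 5d d⁸ ion has a large crystal-field splitting; square planar leaves the high-energy d_{x²−y²} orbital empty and maximises CFSE. → square planar.

[Au(NH₃)₄]³⁺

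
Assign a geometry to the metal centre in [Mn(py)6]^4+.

Summing ligand charges against the +4 overall charge gives an oxidation state of +4 for manganese.
Manganese is a group-7 element; Mn(IV) is therefore d³.
Coordination number: 6.
Six donors around a single metal centre give an octahedral coordination sphere.

octahedral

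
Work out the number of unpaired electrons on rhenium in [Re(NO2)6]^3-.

2

Summing ligand charges against the −3 overall charge gives an oxidation state of +3 for rhenium.
Re sits in group 7, so the d-electron count is 7 − 3 = 4.
The spin state decides the count: a 5d ion has a large Δₒ and is invariably low-spin.
An octahedral low-spin d⁴ ion is t₂g⁴e_g⁰, giving 2 unpaired electrons.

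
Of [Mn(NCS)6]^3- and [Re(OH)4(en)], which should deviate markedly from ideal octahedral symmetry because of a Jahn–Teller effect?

[Mn(NCS)6]^3-

[Mn(NCS)6]^3-: Summing ligand charges against the −3 overall charge gives an oxidation state of +3 for manganese. Manganese is a group-7 element; Mn(III) is therefore d⁴. Isothiocyanate is a weak-field ligand for a first-row metal, so the complex is high-spin. The t₂g³e_g¹ (high-spin) configuration has an unevenly filled e_g set; the Jahn–Teller theorem predicts a tetragonal distortion (typically axial elongation) to lift the degeneracy.
[Re(OH)4(en)]: Each hydroxide is −1; ethylenediamine is neutral; balancing the 0 overall charge requires Re(IV). Rhenium is a group-7 element; Re(IV) is therefore d³. The d³ configuration leaves the e_g set evenly filled (or empty) — no strong Jahn–Teller driving force.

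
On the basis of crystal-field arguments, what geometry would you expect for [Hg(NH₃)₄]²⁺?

tetrahedral

Ammonia is neutral; balancing the +2 overall charge requires Hg(II).
Hg sits in group 12, so the d-electron count is 12 − 2 = 10.
Coordination number: 4.
A d¹⁰ ion has no crystal-field stabilisation preference between square planar and tetrahedral, so four ligands adopt the sterically favoured tetrahedral geometry.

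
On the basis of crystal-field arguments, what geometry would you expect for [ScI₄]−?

Each iodide is −1; balancing the −1 overall charge requires Sc(III).
Scandium is a group-3 element; Sc(III) is therefore d⁰.
With 4 monodentate ligands the coordination number is 4.
A d⁰ ion has no crystal-field stabilisation preference between square planar and tetrahedral, so four ligands adopt the sterically favoured tetrahedral geometry.

tetrahedral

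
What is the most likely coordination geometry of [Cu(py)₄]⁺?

Ligand charges: pyridine is neutral. With an overall charge of +1 the copper centre must be in the +1 oxidation state.
Group 11 minus oxidation state 1 gives a d¹⁰ configuration.
Coordination number: 4.
A d¹⁰ ion has no crystal-field stabilisation preference between square planar and tetrahedral, so four ligands adopt the sterically favoured tetrahedral geometry.

tetrahedral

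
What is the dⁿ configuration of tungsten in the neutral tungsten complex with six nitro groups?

d0

Ligand charges: each nitro (N-bound nitrite) is −1. With an overall charge of 0 the tungsten centre must be in the +6 oxidation state.
W sits in group 6, so the d-electron count is 6 − 6 = 0.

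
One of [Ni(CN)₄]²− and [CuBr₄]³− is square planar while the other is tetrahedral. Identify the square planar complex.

For [Ni(CN)₄]²−: Each cyanide is −1; balancing the −2 overall charge requires Ni(II). Nickel is a group-10 element; Ni(II) is therefore d⁸. Cyanide is a strong-field ligand (high in the spectrochemical series). A 3d d⁸ ion with strong-field ligands gains enough CFSE to favour square planar over tetrahedral. → square planar.
For [CuBr₄]³−: Ligand charges: each bromide is −1. With an overall charge of −3 the copper centre must be in the +1 oxidation state. Copper is a group-11 element; Cu(I) is therefore d¹⁰. A d¹⁰ ion has no crystal-field stabilisation preference between square planar and tetrahedral, so four ligands adopt the sterically favoured tetrahedral geometry. → tetrahedral.

[Ni(CN)₄]²−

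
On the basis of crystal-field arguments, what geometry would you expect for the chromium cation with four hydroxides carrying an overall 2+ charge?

tetrahedral

Each hydroxide is −1; balancing the +2 overall charge requires Cr(VI).
Chromium is a group-6 element; Cr(VI) is therefore d⁰.
With 4 monodentate ligands the coordination number is 4.
A d⁰ ion has no crystal-field stabilisation preference between square planar and tetrahedral, so four ligands adopt the sterically favoured tetrahedral geometry.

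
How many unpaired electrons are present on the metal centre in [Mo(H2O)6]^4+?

2

Water is neutral; balancing the +4 overall charge requires Mo(IV).
Mo sits in group 6, so the d-electron count is 6 − 4 = 2.
In an octahedral field the d² configuration is t₂g²e_g⁰ (only one arrangement possible), giving 2 unpaired electrons.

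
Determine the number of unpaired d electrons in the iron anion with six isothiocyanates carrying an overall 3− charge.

5 unpaired electrons

Summing ligand charges against the −3 overall charge gives an oxidation state of +3 for iron.
Iron is a group-8 element; Fe(III) is therefore d⁵.
The spin state decides the count: Isothiocyanate is a weak-field ligand for a first-row metal, so the complex is high-spin.
An octahedral high-spin d⁵ ion is t₂g³e_g², giving 5 unpaired electrons.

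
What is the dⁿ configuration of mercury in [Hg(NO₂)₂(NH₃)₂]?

d10

Each nitro (N-bound nitrite) is −1; ammonia is neutral; balancing the 0 overall charge requires Hg(II).
Mercury is a group-12 element; Hg(II) is therefore d¹⁰.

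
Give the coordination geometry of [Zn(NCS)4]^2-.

tetrahedral

Summing ligand charges against the −2 overall charge gives an oxidation state of +2 for zinc.
Zinc is a group-12 element; Zn(II) is therefore d¹⁰.
With 4 monodentate ligands the coordination number is 4.
A d¹⁰ ion has no crystal-field stabilisation preference between square planar and tetrahedral, so four ligands adopt the sterically favoured tetrahedral geometry.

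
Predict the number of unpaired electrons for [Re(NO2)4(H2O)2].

3

Each nitro (N-bound nitrite) is −1; water is neutral; balancing the 0 overall charge requires Re(IV).
Rhenium is a group-7 element; Re(IV) is therefore d³.
In an octahedral field the d³ configuration is t₂g³e_g⁰ (only one arrangement possible), giving 3 unpaired electrons.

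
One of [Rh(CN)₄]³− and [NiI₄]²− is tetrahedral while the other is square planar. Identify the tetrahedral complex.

[NiI₄]²−

For [Rh(CN)₄]³−: Each cyanide is −1; balancing the −3 overall charge requires Rh(I). Rh sits in group 9, so the d-electron count is 9 − 1 = 8. A 4d d⁸ ion has a large crystal-field splitting; square planar leaves the high-energy d_{x²−y²} orbital empty and maximises CFSE. → square planar.
For [NiI₄]²−: Each iodide is −1; balancing the −2 overall charge requires Ni(II). Nickel is a group-10 element; Ni(II) is therefore d⁸. Iodide is a weak-field ligand. With weak-field ligands the CFSE gain from square planar is small, so a 3d d⁸ ion takes the sterically preferred tetrahedral geometry. → tetrahedral.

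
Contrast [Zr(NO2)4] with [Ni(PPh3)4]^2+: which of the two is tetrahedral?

For [Zr(NO2)4]: Each nitro (N-bound nitrite) is −1; balancing the 0 overall charge requires Zr(IV). Group 4 minus oxidation state 4 gives a d⁰ configuration. A d⁰ ion has no crystal-field stabilisation preference between square planar and tetrahedral, so four ligands adopt the sterically favoured tetrahedral geometry. → tetrahedral.
For [Ni(PPh3)4]^2+: Triphenylphosphine is neutral; balancing the +2 overall charge requires Ni(II). Group 10 minus oxidation state 2 gives a d⁸ configuration. Triphenylphosphine is a strong-field ligand (high in the spectrochemical series). A 3d d⁸ ion with strong-field ligands gains enough CFSE to favour square planar over tetrahedral. → square planar.

[Zr(NO2)4]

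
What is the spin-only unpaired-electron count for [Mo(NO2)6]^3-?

3

Summing ligand charges against the −3 overall charge gives an oxidation state of +3 for molybdenum.
Molybdenum is a group-6 element; Mo(III) is therefore d³.
In an octahedral field the d³ configuration is t₂g³e_g⁰ (only one arrangement possible), giving 3 unpaired electrons.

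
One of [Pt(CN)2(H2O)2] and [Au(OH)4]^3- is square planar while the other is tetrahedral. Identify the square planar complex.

[Pt(CN)2(H2O)2]

For [Pt(CN)2(H2O)2]: Ligand charges: each cyanide is −1; water is neutral. With an overall charge of 0 the platinum centre must be in the +2 oxidation state. Pt sits in group 10, so the d-electron count is 10 − 2 = 8. A 5d d⁸ ion has a large crystal-field splitting; square planar leaves the high-energy d_{x²−y²} orbital empty and maximises CFSE. → square planar.
For [Au(OH)4]^3-: Each hydroxide is −1; balancing the −3 overall charge requires Au(I). Gold is a group-11 element; Au(I) is therefore d¹⁰. A d¹⁰ ion has no crystal-field stabilisation preference between square planar and tetrahedral, so four ligands adopt the sterically favoured tetrahedral geometry. → tetrahedral.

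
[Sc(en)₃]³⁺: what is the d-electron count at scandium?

d⁰

Summing ligand charges against the +3 overall charge gives an oxidation state of +3 for scandium.
Scandium is a group-3 element; Sc(III) is therefore d⁰.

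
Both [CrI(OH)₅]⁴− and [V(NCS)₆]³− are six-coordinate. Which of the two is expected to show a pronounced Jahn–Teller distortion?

[CrI(OH)₅]⁴−

[CrI(OH)₅]⁴−: Summing ligand charges against the −4 overall charge gives an oxidation state of +2 for chromium. Cr sits in group 6, so the d-electron count is 6 − 2 = 4. Hydroxide and iodide are weak-field ligands for a first-row metal, so the complex is high-spin. The t₂g³e_g¹ (high-spin) configuration has an unevenly filled e_g set; the Jahn–Teller theorem predicts a tetragonal distortion (typically axial elongation) to lift the degeneracy.
[V(NCS)₆]³−: Ligand charges: each isothiocyanate is −1. With an overall charge of −3 the vanadium centre must be in the +3 oxidation state. V sits in group 5, so the d-electron count is 5 − 3 = 2. The d² configuration leaves the e_g set evenly filled (or empty) — no strong Jahn–Teller driving force.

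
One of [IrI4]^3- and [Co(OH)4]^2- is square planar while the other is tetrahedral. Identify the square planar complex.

[IrI4]^3-

For [IrI4]^3-: Summing ligand charges against the −3 overall charge gives an oxidation state of +1 for iridium. Iridium is a group-9 element; Ir(I) is therefore d⁸. A 5d d⁸ ion has a large crystal-field splitting; square planar leaves the high-energy d_{x²−y²} orbital empty and maximises CFSE. → square planar.
For [Co(OH)4]^2-: Each hydroxide is −1; balancing the −2 overall charge requires Co(II). Cobalt is a group-9 element; Co(II) is therefore d⁷. For a high-spin 3d d⁷ ion with weak-field ligands the small Δₜ gives little square-planar CFSE advantage, so four ligands adopt the sterically favoured tetrahedral geometry. → tetrahedral.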